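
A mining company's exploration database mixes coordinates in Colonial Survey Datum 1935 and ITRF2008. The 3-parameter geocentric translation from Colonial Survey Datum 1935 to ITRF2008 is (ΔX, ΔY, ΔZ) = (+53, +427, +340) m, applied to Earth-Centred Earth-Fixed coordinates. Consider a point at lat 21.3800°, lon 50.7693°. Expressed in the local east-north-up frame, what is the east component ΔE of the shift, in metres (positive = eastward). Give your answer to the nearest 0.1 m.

ΔE = 229.0 m

At φ = 21.3800°, λ = 50.7693°: sin φ = 0.364552, cos φ = 0.931183, sin λ = 0.774606, cos λ = 0.632444.
ΔE = −sin λ·ΔX + cos λ·ΔY = −(0.774606)·(53) + (0.632444)·(427) = 229.00 m.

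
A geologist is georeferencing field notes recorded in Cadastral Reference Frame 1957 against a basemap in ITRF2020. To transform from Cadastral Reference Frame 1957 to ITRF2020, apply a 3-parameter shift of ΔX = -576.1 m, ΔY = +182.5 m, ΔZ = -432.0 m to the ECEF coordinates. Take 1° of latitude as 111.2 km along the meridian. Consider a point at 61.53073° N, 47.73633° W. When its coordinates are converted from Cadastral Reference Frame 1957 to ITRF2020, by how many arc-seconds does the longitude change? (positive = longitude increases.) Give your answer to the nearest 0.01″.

Δλ = -20.62″

sin φ = 0.879073, cos φ = 0.476687, sin λ = -0.740058, cos λ = 0.672543.
East component: ΔE = −sin λ·ΔX + cos λ·ΔY = −(-0.740058)(-576.1) + (0.672543)(182.5) = -303.61 m.
1° of latitude spans 111200 m; at latitude φ, 1° of longitude spans that × cos φ = 53007.6 m, so Δλ = -303.61 / 53007.6 × 3600 = -20.619″.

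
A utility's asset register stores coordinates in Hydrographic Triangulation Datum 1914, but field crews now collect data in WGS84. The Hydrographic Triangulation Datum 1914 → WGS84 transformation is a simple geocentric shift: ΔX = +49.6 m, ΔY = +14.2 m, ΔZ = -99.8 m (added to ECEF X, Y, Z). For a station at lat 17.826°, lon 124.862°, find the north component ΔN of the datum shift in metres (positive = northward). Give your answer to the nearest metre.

ΔN = -90 m

The local north axis is (−sin φ cos λ, −sin φ sin λ, cos φ), giving ΔN = 8.679 − 3.567 − 95.009 = -89.90 m.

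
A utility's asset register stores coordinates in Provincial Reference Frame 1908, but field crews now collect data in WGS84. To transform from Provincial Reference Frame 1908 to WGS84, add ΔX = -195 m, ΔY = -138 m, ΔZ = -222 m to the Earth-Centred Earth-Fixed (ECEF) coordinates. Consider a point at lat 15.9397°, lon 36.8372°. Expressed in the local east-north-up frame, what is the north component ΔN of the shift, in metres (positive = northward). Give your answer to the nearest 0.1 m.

The local north axis is (−sin φ cos λ, −sin φ sin λ, cos φ), giving ΔN = 42.860 + 22.722 − 213.464 = -147.88 m.

ΔN = -147.9 m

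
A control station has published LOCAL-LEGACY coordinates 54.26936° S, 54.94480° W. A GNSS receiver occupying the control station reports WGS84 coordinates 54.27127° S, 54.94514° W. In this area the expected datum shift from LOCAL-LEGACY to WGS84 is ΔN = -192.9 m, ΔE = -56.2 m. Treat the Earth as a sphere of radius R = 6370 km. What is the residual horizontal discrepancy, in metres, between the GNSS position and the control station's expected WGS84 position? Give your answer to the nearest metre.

Observed coordinate differences: Δφ = -0.00191°, Δλ = -0.00034°.
Converting to metres (1° lat = 111177 m, cos φ = 0.583975): observed ΔN = -212.3 m, observed ΔE = -22.1 m.
Subtracting the expected shift leaves a residual of -212.3 − (-192.9) = -19.4 m north and -22.1 − (-56.2) = 34.1 m east.
Residual distance = √((-19.4)² + 34.1²) = 39.3 m.

39 m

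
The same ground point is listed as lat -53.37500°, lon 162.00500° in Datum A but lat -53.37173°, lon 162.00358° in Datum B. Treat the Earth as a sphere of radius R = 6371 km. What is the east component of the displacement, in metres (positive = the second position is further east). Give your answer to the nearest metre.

Δφ = -53.37173° − -53.37500° = +0.00327°; Δλ = 162.00358° − 162.00500° = -0.00142°.
1° along a meridian = πR/180 = 111195 m.
ΔN = Δφ × 111195 = 363.6 m; ΔE = Δλ × 111195 × cos(-53.37500°) = -0.00142 × 111195 × 0.596575 = -94.2 m.

ΔE = -94 m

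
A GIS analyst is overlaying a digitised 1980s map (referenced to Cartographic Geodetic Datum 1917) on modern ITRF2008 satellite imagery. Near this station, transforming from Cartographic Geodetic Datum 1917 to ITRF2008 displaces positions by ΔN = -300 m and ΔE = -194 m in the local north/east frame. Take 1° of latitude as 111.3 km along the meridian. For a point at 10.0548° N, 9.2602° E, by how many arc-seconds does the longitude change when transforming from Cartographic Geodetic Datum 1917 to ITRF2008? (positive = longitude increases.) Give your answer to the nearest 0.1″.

At latitude 10.0548°, cos φ = 0.984641.
1° of longitude at this latitude = 111.3 × cos φ = 109.59 km, so Δλ = -194.0 / 109590.6 = -0.0017702° = -6.373″.

Δλ = -6.4″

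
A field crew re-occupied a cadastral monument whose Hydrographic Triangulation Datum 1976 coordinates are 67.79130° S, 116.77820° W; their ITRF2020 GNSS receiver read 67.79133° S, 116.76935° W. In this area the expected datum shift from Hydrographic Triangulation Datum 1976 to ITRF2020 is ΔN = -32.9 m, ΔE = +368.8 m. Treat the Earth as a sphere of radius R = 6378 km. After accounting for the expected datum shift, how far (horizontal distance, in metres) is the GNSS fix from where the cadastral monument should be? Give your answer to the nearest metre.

Observed coordinate differences: Δφ = -0.00003°, Δλ = +0.00885°.
Converting to metres (1° lat = 111317 m, cos φ = 0.377981): observed ΔN = -3.3 m, observed ΔE = 372.4 m.
Subtracting the expected shift leaves a residual of -3.3 − (-32.9) = 29.6 m north and 372.4 − (368.8) = 3.6 m east.
Residual distance = √(29.6² + 3.6²) = 29.8 m.

30 m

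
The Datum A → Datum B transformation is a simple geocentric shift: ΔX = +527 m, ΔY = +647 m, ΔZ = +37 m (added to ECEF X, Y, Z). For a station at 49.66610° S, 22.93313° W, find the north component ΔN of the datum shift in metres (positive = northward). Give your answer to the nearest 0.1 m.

At φ = -49.66610°, λ = -22.93313°: sin φ = -0.762286, cos φ = 0.647241, sin λ = -0.389657, cos λ = 0.920960.
ΔN = −sin φ cos λ·ΔX − sin φ sin λ·ΔY + cos φ·ΔZ = −(-0.762286)(0.920960)(527) − (-0.762286)(-0.389657)(647) + (0.647241)(37) = 201.74 m.

ΔN = 201.7 m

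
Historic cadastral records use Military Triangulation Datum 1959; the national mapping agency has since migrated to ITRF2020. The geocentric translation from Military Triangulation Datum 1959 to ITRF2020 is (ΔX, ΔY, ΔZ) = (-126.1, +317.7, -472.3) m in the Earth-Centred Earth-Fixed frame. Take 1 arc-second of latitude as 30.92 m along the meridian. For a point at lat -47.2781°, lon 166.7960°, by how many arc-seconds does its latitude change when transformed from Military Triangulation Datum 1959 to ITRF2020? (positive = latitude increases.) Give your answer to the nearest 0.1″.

Δφ = -5.7″

sin φ = -0.734655, cos φ = 0.678441, sin λ = 0.228419, cos λ = -0.973563.
North component: ΔN = −sin φ cos λ·ΔX − sin φ sin λ·ΔY + cos φ·ΔZ = −(-0.734655)(-0.973563)(-126.1) − (-0.734655)(0.228419)(317.7) + (0.678441)(-472.3) = -176.92 m.
1° of latitude spans 3600 × 30.92 = 111312 m, so Δφ = -176.92 / 111312 × 3600 = -5.722″.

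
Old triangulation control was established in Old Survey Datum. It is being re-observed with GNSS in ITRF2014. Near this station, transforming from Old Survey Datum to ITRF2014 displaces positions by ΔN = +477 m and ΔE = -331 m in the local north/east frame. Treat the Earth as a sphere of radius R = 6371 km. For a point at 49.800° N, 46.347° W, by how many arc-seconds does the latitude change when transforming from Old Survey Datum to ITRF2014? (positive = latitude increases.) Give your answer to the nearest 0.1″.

Δφ = 15.4″

On a sphere of radius R, 1 rad of latitude = R, so Δφ = ΔN / R = 477.0 / 6371000 = 7.4871e-05 rad = 15.443″.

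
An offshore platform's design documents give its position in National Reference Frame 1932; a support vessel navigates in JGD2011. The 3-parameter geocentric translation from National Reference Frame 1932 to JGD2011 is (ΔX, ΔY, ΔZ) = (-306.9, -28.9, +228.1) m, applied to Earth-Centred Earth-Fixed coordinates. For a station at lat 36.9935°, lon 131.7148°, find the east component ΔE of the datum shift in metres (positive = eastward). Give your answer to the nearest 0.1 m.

ΔE = 248.3 m

The local east axis at (φ, λ) is (−sin λ, cos λ, 0), so ΔE = −sin(131.7148°)·(-306.9) + cos(131.7148°)·(-28.9) = 248.32 m.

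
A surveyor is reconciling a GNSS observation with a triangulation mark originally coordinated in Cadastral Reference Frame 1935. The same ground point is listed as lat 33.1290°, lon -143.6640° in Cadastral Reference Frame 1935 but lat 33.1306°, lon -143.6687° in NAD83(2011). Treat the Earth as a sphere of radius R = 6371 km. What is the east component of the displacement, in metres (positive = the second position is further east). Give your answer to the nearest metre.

Δφ = 33.1306° − 33.1290° = +0.0016°; Δλ = -143.6687° − -143.6640° = -0.0047°.
1° along a meridian = πR/180 = 111195 m.
ΔN = Δφ × 111195 = 177.9 m; ΔE = Δλ × 111195 × cos(33.1290°) = -0.0047 × 111195 × 0.837442 = -437.7 m.

ΔE = -438 m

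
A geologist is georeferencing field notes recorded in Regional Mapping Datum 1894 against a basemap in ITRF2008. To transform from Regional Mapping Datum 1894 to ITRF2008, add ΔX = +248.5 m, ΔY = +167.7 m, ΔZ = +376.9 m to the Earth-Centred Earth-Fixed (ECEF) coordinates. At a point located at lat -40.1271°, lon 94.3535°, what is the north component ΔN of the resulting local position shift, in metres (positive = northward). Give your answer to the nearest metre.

ΔN = 384 m

The local north axis is (−sin φ cos λ, −sin φ sin λ, cos φ), giving ΔN = -12.157 + 107.768 + 288.184 = 383.80 m.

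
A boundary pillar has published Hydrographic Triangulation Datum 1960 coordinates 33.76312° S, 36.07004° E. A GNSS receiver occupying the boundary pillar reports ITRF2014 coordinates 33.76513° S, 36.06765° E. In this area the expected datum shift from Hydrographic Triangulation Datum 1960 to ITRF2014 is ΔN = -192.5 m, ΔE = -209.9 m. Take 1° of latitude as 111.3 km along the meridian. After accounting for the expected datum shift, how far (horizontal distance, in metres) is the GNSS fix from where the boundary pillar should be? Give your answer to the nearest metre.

Observed coordinate differences: Δφ = -0.00201°, Δλ = -0.00239°.
Converting to metres (1° lat = 111300 m, cos φ = 0.831342): observed ΔN = -223.7 m, observed ΔE = -221.1 m.
Subtracting the expected shift leaves a residual of -223.7 − (-192.5) = -31.2 m north and -221.1 − (-209.9) = -11.2 m east.
Residual distance = √((-31.2)² + (-11.2)²) = 33.2 m.

33 m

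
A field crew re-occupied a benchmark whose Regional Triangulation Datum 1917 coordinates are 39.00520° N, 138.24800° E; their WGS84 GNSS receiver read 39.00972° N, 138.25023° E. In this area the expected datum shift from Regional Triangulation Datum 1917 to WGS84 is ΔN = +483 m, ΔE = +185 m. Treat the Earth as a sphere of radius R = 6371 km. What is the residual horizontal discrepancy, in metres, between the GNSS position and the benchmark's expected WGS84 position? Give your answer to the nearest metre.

21 m

Observed coordinate differences: Δφ = +0.00452°, Δλ = +0.00223°.
Converting to metres (1° lat = 111195 m, cos φ = 0.777089): observed ΔN = 502.6 m, observed ΔE = 192.7 m.
Subtracting the expected shift leaves a residual of 502.6 − (483) = 19.6 m north and 192.7 − (185) = 7.7 m east.
Residual distance = √(19.6² + 7.7²) = 21.1 m.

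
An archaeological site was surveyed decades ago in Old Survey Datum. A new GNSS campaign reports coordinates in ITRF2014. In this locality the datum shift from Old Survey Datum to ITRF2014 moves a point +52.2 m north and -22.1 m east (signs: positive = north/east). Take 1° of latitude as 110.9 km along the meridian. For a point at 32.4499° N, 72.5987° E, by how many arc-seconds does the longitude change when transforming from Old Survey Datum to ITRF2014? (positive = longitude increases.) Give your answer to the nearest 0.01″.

Δλ = -0.85″

At latitude 32.4499°, cos φ = 0.843861.
1° of longitude at this latitude = 110.9 × cos φ = 93.58 km, so Δλ = -22.1 / 93584.2 = -0.0002362° = -0.850″.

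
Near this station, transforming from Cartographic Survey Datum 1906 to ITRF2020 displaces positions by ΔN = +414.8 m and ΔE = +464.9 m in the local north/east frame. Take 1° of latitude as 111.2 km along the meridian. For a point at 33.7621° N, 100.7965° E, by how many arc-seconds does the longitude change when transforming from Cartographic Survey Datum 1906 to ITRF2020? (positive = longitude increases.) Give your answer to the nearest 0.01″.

At latitude 33.7621°, cos φ = 0.831352.
1° of longitude at this latitude = 111.2 × cos φ = 92.45 km, so Δλ = 464.9 / 92446.4 = 0.0050289° = 18.104″.

Δλ = 18.10″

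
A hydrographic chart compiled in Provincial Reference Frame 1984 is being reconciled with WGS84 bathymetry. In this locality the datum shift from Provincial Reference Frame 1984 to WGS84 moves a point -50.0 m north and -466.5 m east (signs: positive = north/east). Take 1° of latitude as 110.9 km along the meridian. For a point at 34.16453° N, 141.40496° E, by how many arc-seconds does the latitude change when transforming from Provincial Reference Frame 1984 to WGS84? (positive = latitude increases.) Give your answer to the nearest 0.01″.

Δφ = -1.62″

1° of latitude = 110.9 km, so Δφ = -50.0 / 110900 = -0.0004509° = -1.623″.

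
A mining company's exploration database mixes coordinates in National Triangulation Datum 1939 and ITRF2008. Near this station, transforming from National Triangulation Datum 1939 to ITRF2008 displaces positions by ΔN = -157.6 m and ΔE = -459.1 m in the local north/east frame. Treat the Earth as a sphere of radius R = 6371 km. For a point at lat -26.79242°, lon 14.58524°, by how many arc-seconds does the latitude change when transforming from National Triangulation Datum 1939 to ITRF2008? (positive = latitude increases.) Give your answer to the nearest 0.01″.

On a sphere of radius R, 1 rad of latitude = R, so Δφ = ΔN / R = -157.6 / 6371000 = -2.4737e-05 rad = -5.102″.

Δφ = -5.10″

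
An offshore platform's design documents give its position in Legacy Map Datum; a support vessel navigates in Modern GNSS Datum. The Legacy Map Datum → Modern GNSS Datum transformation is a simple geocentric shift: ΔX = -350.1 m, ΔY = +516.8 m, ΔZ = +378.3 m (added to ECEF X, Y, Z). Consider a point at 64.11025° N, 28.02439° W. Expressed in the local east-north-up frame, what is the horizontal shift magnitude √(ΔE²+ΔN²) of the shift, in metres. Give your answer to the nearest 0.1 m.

The local east axis at (φ, λ) is (−sin λ, cos λ, 0), so ΔE = −sin(-28.02439°)·(-350.1) + cos(-28.02439°)·516.8 = 291.71 m.
The local north axis is (−sin φ cos λ, −sin φ sin λ, cos φ), giving ΔN = 278.032 + 218.447 + 165.181 = 661.66 m.
Horizontal magnitude = √(ΔE² + ΔN²) = √(291.71² + 661.66²) = 723.11 m.

723.1 m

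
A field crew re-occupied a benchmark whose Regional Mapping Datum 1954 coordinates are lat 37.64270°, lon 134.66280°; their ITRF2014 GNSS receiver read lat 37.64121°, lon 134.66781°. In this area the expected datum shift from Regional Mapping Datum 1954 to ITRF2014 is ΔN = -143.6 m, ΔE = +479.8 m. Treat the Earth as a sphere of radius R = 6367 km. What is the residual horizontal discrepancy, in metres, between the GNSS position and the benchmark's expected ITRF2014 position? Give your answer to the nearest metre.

45 m

Observed coordinate differences: Δφ = -0.00149°, Δλ = +0.00501°.
Converting to metres (1° lat = 111125 m, cos φ = 0.791835): observed ΔN = -165.6 m, observed ΔE = 440.8 m.
Subtracting the expected shift leaves a residual of -165.6 − (-143.6) = -22.0 m north and 440.8 − (479.8) = -39.0 m east.
Residual distance = √((-22.0)² + (-39.0)²) = 44.7 m.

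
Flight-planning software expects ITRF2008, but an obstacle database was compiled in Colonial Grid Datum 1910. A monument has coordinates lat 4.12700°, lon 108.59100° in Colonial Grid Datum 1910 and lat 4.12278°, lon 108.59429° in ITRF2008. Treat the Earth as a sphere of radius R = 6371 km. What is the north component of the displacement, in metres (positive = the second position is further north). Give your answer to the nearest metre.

Δφ = 4.12278° − 4.12700° = -0.00422°; Δλ = 108.59429° − 108.59100° = +0.00329°.
1° along a meridian = πR/180 = 111195 m.
ΔN = Δφ × 111195 = -469.2 m; ΔE = Δλ × 111195 × cos(4.12700°) = +0.00329 × 111195 × 0.997407 = 364.9 m.

ΔN = -469 m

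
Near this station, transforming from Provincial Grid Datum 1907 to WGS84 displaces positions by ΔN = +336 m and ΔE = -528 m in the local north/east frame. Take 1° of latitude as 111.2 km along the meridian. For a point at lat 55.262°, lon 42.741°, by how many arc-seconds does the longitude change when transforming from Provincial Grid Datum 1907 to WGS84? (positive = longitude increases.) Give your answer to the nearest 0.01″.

At latitude 55.262°, cos φ = 0.569825.
1° of longitude at this latitude = 111.2 × cos φ = 63.36 km, so Δλ = -528.0 / 63364.5 = -0.0083327° = -29.998″.

Δλ = -30.00″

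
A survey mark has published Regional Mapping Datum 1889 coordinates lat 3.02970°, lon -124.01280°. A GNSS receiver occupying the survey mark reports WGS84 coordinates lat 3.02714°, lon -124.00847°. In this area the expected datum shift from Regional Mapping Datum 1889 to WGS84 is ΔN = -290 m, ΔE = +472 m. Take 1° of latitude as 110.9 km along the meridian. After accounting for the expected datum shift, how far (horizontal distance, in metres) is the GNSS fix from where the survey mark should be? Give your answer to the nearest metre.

Observed coordinate differences: Δφ = -0.00256°, Δλ = +0.00433°.
Converting to metres (1° lat = 110900 m, cos φ = 0.998602): observed ΔN = -283.9 m, observed ΔE = 479.5 m.
Subtracting the expected shift leaves a residual of -283.9 − (-290) = 6.1 m north and 479.5 − (472) = 7.5 m east.
Residual distance = √(6.1² + 7.5²) = 9.7 m.

10 m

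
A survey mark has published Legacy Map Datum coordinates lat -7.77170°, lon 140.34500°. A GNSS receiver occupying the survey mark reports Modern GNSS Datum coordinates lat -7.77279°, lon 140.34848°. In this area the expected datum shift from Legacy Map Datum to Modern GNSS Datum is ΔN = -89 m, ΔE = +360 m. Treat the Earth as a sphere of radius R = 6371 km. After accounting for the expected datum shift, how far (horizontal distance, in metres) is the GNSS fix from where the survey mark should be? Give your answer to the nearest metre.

40 m

Observed coordinate differences: Δφ = -0.00109°, Δλ = +0.00348°.
Converting to metres (1° lat = 111195 m, cos φ = 0.990815): observed ΔN = -121.2 m, observed ΔE = 383.4 m.
Subtracting the expected shift leaves a residual of -121.2 − (-89) = -32.2 m north and 383.4 − (360) = 23.4 m east.
Residual distance = √((-32.2)² + 23.4²) = 39.8 m.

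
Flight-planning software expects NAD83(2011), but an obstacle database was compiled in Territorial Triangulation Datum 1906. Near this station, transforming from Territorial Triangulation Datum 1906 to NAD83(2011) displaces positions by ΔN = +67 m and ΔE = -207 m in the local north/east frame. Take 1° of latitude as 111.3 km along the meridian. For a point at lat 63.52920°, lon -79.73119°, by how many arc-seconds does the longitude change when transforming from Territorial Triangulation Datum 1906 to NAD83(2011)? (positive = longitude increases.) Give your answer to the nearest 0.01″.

Δλ = -15.02″

At latitude 63.52920°, cos φ = 0.445742.
1° of longitude at this latitude = 111.3 × cos φ = 49.61 km, so Δλ = -207.0 / 49611.0 = -0.0041725° = -15.021″.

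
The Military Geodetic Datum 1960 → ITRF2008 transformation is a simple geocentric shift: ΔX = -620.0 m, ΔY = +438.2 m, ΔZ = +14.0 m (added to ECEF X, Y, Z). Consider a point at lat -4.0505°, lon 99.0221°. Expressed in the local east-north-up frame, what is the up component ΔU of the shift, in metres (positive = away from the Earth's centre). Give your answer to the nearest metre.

The local up (radial) axis is (cos φ cos λ, cos φ sin λ, sin φ), giving ΔU = 96.983 + 431.698 − 0.989 = 527.69 m.

ΔU = 528 m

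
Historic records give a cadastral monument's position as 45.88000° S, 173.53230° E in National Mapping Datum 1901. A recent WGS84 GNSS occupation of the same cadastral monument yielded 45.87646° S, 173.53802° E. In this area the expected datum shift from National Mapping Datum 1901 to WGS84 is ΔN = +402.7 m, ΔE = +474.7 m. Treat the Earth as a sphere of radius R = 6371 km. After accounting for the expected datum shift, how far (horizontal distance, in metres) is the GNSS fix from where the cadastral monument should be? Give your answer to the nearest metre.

33 m

Observed coordinate differences: Δφ = +0.00354°, Δλ = +0.00572°.
Converting to metres (1° lat = 111195 m, cos φ = 0.696163): observed ΔN = 393.6 m, observed ΔE = 442.8 m.
Subtracting the expected shift leaves a residual of 393.6 − (402.7) = -9.1 m north and 442.8 − (474.7) = -31.9 m east.
Residual distance = √((-9.1)² + (-31.9)²) = 33.2 m.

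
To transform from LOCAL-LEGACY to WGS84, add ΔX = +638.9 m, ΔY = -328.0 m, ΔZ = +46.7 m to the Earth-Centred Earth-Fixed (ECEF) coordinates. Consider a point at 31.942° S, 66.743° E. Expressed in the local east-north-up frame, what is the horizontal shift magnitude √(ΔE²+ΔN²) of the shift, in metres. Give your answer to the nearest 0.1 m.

716.6 m

At φ = -31.942°, λ = 66.743°: sin φ = -0.529061, cos φ = 0.848584, sin λ = 0.918743, cos λ = 0.394856.
ΔE = −sin λ·ΔX + cos λ·ΔY = −(0.918743)·(638.9) + (0.394856)·(-328.0) = -716.50 m.
ΔN = −sin φ cos λ·ΔX − sin φ sin λ·ΔY + cos φ·ΔZ = −(-0.529061)(0.394856)(638.9) − (-0.529061)(0.918743)(-328.0) + (0.848584)(46.7) = 13.67 m.
Horizontal magnitude = √(ΔE² + ΔN²) = √((-716.50)² + 13.67²) = 716.63 m.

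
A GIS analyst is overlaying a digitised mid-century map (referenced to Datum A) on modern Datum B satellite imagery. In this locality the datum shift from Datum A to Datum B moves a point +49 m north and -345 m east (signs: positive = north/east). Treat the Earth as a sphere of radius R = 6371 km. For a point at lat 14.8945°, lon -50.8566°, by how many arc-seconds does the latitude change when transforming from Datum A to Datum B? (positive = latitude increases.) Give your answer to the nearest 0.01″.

On a sphere of radius R, 1 rad of latitude = R, so Δφ = ΔN / R = 49.0 / 6371000 = 7.6911e-06 rad = 1.586″.

Δφ = 1.59″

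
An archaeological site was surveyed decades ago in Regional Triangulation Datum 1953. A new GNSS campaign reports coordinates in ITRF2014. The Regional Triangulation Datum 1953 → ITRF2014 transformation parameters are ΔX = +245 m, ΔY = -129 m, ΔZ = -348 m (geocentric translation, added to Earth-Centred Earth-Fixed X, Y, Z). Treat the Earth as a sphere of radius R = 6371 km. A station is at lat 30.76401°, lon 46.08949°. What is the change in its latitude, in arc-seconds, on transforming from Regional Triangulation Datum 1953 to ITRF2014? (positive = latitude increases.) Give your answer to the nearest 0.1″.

Δφ = -11.0″

sin φ = 0.511503, cos φ = 0.859281, sin λ = 0.720424, cos λ = 0.693534.
North component: ΔN = −sin φ cos λ·ΔX − sin φ sin λ·ΔY + cos φ·ΔZ = −(0.511503)(0.693534)(245) − (0.511503)(0.720424)(-129) + (0.859281)(-348) = -338.41 m.
1° of latitude spans πR/180 = 111195 m, so Δφ = -338.41 / 111195 × 3600 = -10.956″.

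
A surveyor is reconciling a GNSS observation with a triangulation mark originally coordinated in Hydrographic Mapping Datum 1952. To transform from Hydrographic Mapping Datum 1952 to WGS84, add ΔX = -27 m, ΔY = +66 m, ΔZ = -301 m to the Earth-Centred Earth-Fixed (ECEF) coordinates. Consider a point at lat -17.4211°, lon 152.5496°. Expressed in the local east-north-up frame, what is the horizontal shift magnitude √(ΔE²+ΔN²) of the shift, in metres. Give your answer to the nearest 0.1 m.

274.8 m

The local east axis at (φ, λ) is (−sin λ, cos λ, 0), so ΔE = −sin(152.5496°)·(-27) + cos(152.5496°)·66 = -46.12 m.
The local north axis is (−sin φ cos λ, −sin φ sin λ, cos φ), giving ΔN = 7.173 + 9.109 − 287.193 = -270.91 m.
Horizontal magnitude = √(ΔE² + ΔN²) = √((-46.12)² + (-270.91)²) = 274.81 m.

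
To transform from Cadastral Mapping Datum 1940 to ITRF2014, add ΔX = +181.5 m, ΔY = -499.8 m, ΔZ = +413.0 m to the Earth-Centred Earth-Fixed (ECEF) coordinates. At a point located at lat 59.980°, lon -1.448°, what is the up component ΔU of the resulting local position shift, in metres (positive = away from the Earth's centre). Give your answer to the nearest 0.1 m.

The local up (radial) axis is (cos φ cos λ, cos φ sin λ, sin φ), giving ΔU = 90.776 + 6.319 + 357.596 = 454.69 m.

ΔU = 454.7 m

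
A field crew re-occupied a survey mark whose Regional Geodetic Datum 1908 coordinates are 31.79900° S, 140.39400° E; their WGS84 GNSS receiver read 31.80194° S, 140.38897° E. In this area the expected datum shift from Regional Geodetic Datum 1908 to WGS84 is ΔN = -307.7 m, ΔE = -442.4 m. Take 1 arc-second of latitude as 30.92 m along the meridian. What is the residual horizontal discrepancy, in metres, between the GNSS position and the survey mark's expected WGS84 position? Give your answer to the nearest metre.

39 m

Observed coordinate differences: Δφ = -0.00294°, Δλ = -0.00503°.
Converting to metres (1° lat = 111312 m, cos φ = 0.849902): observed ΔN = -327.3 m, observed ΔE = -475.9 m.
Subtracting the expected shift leaves a residual of -327.3 − (-307.7) = -19.6 m north and -475.9 − (-442.4) = -33.5 m east.
Residual distance = √((-19.6)² + (-33.5)²) = 38.8 m.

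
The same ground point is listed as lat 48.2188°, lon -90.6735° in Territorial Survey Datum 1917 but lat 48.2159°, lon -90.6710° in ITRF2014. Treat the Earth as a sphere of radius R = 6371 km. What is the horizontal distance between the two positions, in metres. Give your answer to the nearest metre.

Δφ = 48.2159° − 48.2188° = -0.0029°; Δλ = -90.6710° − -90.6735° = +0.0025°.
1° along a meridian = πR/180 = 111195 m.
ΔN = Δφ × 111195 = -322.5 m; ΔE = Δλ × 111195 × cos(48.2188°) = +0.0025 × 111195 × 0.666288 = 185.2 m.
Distance = √(ΔE² + ΔN²) = √(185.2² + (-322.5)²) = 371.9 m.

372 m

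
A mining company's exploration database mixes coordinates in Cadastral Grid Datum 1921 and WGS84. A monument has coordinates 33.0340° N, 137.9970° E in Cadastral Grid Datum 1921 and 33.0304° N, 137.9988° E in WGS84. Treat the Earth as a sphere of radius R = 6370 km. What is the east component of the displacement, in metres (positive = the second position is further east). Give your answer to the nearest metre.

Δφ = 33.0304° − 33.0340° = -0.0036°; Δλ = 137.9988° − 137.9970° = +0.0018°.
1° along a meridian = πR/180 = 111177 m.
ΔN = Δφ × 111177 = -400.2 m; ΔE = Δλ × 111177 × cos(33.0340°) = +0.0018 × 111177 × 0.838347 = 167.8 m.

ΔE = 168 m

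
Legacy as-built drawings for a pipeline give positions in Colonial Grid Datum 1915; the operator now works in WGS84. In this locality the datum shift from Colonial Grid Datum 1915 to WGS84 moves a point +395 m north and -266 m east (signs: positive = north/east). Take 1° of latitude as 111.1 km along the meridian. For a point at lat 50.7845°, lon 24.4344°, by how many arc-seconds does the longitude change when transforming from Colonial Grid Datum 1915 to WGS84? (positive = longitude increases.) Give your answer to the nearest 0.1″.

Δλ = -13.6″

At latitude 50.7845°, cos φ = 0.632239.
1° of longitude at this latitude = 111.1 × cos φ = 70.24 km, so Δλ = -266.0 / 70241.7 = -0.0037869° = -13.633″.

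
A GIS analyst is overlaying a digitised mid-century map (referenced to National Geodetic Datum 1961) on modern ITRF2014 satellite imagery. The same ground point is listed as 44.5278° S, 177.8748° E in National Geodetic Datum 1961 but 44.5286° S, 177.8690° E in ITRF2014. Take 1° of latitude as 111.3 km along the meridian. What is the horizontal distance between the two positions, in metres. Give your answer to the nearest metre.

Δφ = -44.5286° − -44.5278° = -0.0008°; Δλ = 177.8690° − 177.8748° = -0.0058°.
ΔN = Δφ × 111300 = -89.0 m; ΔE = Δλ × 111300 × cos(-44.5278°) = -0.0058 × 111300 × 0.712910 = -460.2 m.
Distance = √(ΔE² + ΔN²) = √((-460.2)² + (-89.0)²) = 468.7 m.

469 m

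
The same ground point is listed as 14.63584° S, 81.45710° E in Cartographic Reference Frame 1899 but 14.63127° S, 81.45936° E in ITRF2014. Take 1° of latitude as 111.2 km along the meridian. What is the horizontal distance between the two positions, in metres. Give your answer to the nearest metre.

Δφ = -14.63127° − -14.63584° = +0.00457°; Δλ = 81.45936° − 81.45710° = +0.00226°.
ΔN = Δφ × 111200 = 508.2 m; ΔE = Δλ × 111200 × cos(-14.63584°) = +0.00226 × 111200 × 0.967551 = 243.2 m.
Distance = √(ΔE² + ΔN²) = √(243.2² + 508.2²) = 563.4 m.

563 m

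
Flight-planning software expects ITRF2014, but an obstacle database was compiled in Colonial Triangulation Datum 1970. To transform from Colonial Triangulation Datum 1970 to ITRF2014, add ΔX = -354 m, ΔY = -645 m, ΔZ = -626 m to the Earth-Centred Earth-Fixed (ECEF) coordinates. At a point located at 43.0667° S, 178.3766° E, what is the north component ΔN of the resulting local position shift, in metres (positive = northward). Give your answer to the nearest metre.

The local north axis is (−sin φ cos λ, −sin φ sin λ, cos φ), giving ΔN = 241.632 − 12.478 − 457.330 = -228.18 m.

ΔN = -228 m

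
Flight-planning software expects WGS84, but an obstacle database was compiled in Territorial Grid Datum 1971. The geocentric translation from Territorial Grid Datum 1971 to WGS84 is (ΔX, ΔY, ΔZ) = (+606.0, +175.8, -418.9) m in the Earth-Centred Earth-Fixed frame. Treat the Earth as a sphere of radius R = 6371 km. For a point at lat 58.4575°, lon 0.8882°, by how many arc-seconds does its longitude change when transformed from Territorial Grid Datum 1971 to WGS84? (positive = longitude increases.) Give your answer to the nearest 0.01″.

sin φ = 0.852252, cos φ = 0.523131, sin λ = 0.015501, cos λ = 0.999880.
East component: ΔE = −sin λ·ΔX + cos λ·ΔY = −(0.015501)(606.0) + (0.999880)(175.8) = 166.39 m.
1° of latitude spans πR/180 = 111195 m; at latitude φ, 1° of longitude spans that × cos φ = 58169.5 m, so Δλ = 166.39 / 58169.5 × 3600 = 10.297″.

Δλ = 10.30″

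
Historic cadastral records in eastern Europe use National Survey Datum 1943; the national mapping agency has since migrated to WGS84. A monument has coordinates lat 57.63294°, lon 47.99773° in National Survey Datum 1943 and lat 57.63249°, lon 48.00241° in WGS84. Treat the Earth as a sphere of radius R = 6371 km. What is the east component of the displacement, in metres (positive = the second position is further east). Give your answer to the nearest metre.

ΔE = 279 m

Δφ = 57.63249° − 57.63294° = -0.00045°; Δλ = 48.00241° − 47.99773° = +0.00468°.
1° along a meridian = πR/180 = 111195 m.
ΔN = Δφ × 111195 = -50.0 m; ΔE = Δλ × 111195 × cos(57.63294°) = +0.00468 × 111195 × 0.535341 = 278.6 m.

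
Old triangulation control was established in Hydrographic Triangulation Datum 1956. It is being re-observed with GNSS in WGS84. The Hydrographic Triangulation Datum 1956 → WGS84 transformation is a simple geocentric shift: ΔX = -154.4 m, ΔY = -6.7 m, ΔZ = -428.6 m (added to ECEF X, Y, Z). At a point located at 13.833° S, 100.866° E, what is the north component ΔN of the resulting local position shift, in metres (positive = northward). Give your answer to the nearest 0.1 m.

The local north axis is (−sin φ cos λ, −sin φ sin λ, cos φ), giving ΔN = 6.959 − 1.573 − 416.169 = -410.78 m.

ΔN = -410.8 m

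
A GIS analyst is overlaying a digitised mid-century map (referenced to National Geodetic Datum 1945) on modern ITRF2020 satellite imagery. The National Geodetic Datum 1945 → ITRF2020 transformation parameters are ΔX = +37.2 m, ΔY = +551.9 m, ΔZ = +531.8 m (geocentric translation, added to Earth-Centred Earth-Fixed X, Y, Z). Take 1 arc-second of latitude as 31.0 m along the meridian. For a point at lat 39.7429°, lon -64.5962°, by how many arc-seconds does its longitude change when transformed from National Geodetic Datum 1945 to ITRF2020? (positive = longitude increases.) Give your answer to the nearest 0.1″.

Δλ = 11.3″

sin φ = 0.639344, cos φ = 0.768921, sin λ = -0.903307, cos λ = 0.428995.
East component: ΔE = −sin λ·ΔX + cos λ·ΔY = −(-0.903307)(37.2) + (0.428995)(551.9) = 270.37 m.
1° of latitude spans 3600 × 31.00 = 111600 m; at latitude φ, 1° of longitude spans that × cos φ = 85811.6 m, so Δλ = 270.37 / 85811.6 × 3600 = 11.342″.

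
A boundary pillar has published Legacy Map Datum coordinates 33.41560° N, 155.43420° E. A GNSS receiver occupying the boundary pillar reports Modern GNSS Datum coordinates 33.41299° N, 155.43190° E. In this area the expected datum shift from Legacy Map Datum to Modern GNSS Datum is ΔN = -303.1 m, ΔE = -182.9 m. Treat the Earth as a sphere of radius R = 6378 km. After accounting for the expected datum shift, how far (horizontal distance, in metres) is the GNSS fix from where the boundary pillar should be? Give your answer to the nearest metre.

33 m

Observed coordinate differences: Δφ = -0.00261°, Δλ = -0.00230°.
Converting to metres (1° lat = 111317 m, cos φ = 0.834698): observed ΔN = -290.5 m, observed ΔE = -213.7 m.
Subtracting the expected shift leaves a residual of -290.5 − (-303.1) = 12.6 m north and -213.7 − (-182.9) = -30.8 m east.
Residual distance = √(12.6² + (-30.8)²) = 33.3 m.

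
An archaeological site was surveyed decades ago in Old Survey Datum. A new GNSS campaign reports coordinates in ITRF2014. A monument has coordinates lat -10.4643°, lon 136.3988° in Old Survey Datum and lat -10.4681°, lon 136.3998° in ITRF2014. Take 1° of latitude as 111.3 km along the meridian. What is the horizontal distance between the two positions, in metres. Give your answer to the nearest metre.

437 m

Δφ = -10.4681° − -10.4643° = -0.0038°; Δλ = 136.3998° − 136.3988° = +0.0010°.
ΔN = Δφ × 111300 = -422.9 m; ΔE = Δλ × 111300 × cos(-10.4643°) = +0.0010 × 111300 × 0.983368 = 109.4 m.
Distance = √(ΔE² + ΔN²) = √(109.4² + (-422.9)²) = 436.9 m.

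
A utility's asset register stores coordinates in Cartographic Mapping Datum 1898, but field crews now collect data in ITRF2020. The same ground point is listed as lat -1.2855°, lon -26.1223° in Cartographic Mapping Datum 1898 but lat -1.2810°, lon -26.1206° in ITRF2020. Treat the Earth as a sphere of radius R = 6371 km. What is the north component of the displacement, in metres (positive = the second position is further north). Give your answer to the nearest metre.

Δφ = -1.2810° − -1.2855° = +0.0045°; Δλ = -26.1206° − -26.1223° = +0.0017°.
1° along a meridian = πR/180 = 111195 m.
ΔN = Δφ × 111195 = 500.4 m; ΔE = Δλ × 111195 × cos(-1.2855°) = +0.0017 × 111195 × 0.999748 = 189.0 m.

ΔN = 500 m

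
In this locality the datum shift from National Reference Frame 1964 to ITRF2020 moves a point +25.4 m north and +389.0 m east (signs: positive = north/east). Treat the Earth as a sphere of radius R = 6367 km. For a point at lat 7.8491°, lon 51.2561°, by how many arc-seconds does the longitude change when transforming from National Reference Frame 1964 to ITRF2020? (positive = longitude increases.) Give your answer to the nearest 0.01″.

Δλ = 12.72″

At latitude 7.8491°, cos φ = 0.990631.
One radian of longitude at latitude φ spans R cos φ, so Δλ = ΔE / (R cos φ) = 389.0 / (6367000 × 0.990631) = 6.1674e-05 rad = 12.721″.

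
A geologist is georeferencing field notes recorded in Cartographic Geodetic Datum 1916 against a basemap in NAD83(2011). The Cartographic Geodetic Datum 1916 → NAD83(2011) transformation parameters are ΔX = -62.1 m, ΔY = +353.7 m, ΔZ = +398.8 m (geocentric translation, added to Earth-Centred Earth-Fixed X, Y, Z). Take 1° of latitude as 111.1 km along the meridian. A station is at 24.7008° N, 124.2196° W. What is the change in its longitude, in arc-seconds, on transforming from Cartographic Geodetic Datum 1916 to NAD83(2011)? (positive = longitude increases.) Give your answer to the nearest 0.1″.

sin φ = 0.417880, cos φ = 0.908502, sin λ = -0.826888, cos λ = -0.562366.
East component: ΔE = −sin λ·ΔX + cos λ·ΔY = −(-0.826888)(-62.1) + (-0.562366)(353.7) = -250.26 m.
1° of latitude spans 111100 m; at latitude φ, 1° of longitude spans that × cos φ = 100934.6 m, so Δλ = -250.26 / 100934.6 × 3600 = -8.926″.

Δλ = -8.9″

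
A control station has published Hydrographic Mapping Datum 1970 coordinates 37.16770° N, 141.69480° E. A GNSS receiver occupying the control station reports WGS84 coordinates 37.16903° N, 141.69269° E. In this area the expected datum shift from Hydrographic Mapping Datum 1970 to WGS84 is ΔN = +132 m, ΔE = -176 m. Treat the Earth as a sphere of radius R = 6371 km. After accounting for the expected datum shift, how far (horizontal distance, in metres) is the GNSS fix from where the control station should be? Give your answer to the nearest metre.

19 m

Observed coordinate differences: Δφ = +0.00133°, Δλ = -0.00211°.
Converting to metres (1° lat = 111195 m, cos φ = 0.796871): observed ΔN = 147.9 m, observed ΔE = -187.0 m.
Subtracting the expected shift leaves a residual of 147.9 − (132) = 15.9 m north and -187.0 − (-176) = -11.0 m east.
Residual distance = √(15.9² + (-11.0)²) = 19.3 m.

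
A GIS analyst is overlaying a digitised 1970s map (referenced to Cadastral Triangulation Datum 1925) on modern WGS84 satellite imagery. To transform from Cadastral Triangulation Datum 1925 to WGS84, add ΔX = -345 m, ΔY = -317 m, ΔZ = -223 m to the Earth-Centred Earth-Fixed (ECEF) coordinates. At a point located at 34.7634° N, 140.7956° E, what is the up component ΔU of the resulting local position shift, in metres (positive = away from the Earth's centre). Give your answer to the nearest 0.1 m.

ΔU = -72.1 m

At φ = 34.7634°, λ = 140.7956°: sin φ = 0.570189, cos φ = 0.821514, sin λ = 0.632089, cos λ = -0.774896.
ΔU = cos φ cos λ·ΔX + cos φ sin λ·ΔY + sin φ·ΔZ = (0.821514)(-0.774896)(-345) + (0.821514)(0.632089)(-317) + (0.570189)(-223) = -72.14 m.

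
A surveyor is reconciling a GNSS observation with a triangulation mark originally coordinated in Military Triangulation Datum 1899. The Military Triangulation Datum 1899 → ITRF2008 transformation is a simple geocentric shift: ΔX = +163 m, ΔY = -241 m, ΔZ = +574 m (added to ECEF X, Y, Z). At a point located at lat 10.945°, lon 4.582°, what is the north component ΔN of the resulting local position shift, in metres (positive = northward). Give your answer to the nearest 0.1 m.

At φ = 10.945°, λ = 4.582°: sin φ = 0.189867, cos φ = 0.981810, sin λ = 0.079886, cos λ = 0.996804.
ΔN = −sin φ cos λ·ΔX − sin φ sin λ·ΔY + cos φ·ΔZ = −(0.189867)(0.996804)(163) − (0.189867)(0.079886)(-241) + (0.981810)(574) = 536.36 m.

ΔN = 536.4 m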